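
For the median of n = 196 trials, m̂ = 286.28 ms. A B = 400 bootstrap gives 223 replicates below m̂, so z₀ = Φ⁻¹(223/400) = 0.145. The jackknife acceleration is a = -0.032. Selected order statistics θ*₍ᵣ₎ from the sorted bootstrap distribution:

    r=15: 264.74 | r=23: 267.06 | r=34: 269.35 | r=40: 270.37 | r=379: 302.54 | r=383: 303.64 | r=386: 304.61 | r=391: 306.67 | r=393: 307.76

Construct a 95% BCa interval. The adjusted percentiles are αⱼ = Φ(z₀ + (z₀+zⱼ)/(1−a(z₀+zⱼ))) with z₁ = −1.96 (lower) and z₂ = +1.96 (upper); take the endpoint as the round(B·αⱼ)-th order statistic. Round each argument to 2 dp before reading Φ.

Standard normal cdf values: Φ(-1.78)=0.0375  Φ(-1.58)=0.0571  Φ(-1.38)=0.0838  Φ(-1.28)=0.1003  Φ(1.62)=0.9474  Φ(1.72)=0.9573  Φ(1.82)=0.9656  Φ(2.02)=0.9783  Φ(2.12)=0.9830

(264.74, 307.76)

Lower: z₀ + z₁ = 0.145 + (-1.960) = -1.815; 1 − a(z₀+z₁) = 1 − (-0.032)(-1.815) = 0.9419; argument = 0.145 + (-1.815)/0.9419 = -1.7819 → -1.78.
α₁ = Φ(-1.78) = 0.0375; rank = round(400 × 0.0375) = 15; θ*₍15₎ = 264.74.
Upper: z₀ + z₂ = 2.105; 1 − a(z₀+z₂) = 1.0674; argument = 2.1172 → 2.12; α₂ = 0.9830; rank = 393; θ*₍393₎ = 307.76.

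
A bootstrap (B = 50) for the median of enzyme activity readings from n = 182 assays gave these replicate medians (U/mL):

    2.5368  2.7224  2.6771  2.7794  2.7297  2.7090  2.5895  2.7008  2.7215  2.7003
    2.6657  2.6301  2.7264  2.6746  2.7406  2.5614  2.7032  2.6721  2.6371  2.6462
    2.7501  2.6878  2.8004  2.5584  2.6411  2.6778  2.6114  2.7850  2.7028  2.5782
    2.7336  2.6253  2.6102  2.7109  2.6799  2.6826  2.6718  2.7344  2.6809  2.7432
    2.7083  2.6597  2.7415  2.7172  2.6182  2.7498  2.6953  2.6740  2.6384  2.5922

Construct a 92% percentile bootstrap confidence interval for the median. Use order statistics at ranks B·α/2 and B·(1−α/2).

(2.5584, 2.7794)

Sorted replicates: 2.5368, 2.5584, 2.5614, 2.5782, 2.5895, 2.5922, 2.6102, 2.6114, 2.6182, 2.6253, 2.6301, 2.6371, 2.6384, 2.6411, 2.6462, 2.6597, 2.6657, 2.6718, 2.6721, 2.6740, 2.6746, 2.6771, 2.6778, 2.6799, 2.6809, 2.6826, 2.6878, 2.6953, 2.7003, 2.7008, 2.7028, 2.7032, 2.7083, 2.7090, 2.7109, 2.7172, 2.7215, 2.7224, 2.7264, 2.7297, 2.7336, 2.7344, 2.7406, 2.7415, 2.7432, 2.7498, 2.7501, 2.7794, 2.7850, 2.8004
α = 0.08; lower rank = 50 × 0.040 = 2; upper rank = 50 × 0.960 = 48.
The 2nd smallest replicate is 2.5584; the 48th is 2.7794.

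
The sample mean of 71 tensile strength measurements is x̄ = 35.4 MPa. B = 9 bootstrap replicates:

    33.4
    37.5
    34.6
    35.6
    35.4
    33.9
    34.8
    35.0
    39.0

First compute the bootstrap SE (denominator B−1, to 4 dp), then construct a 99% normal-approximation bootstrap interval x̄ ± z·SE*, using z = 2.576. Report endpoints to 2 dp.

(30.87, 39.93)

Mean of replicates = 35.4667; sum of squared deviations = 24.7800; SE* = √(24.7800/8) = 1.7600
Margin = 2.576 × 1.7600 = 4.534
Interval: 35.4 ± 4.534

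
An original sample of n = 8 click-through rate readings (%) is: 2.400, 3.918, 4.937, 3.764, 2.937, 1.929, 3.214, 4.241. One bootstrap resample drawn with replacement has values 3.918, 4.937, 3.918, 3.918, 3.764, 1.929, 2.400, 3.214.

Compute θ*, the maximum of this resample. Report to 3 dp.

θ* = 4.937

Maximum = 4.937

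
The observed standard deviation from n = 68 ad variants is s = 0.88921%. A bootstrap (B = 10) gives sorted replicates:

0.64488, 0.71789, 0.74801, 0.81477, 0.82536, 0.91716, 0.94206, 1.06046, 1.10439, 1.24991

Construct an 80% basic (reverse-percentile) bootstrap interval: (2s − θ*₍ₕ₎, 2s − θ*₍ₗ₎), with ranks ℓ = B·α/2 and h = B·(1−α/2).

Percentile endpoints at ranks 1 and 9: θ*₍1₎ = 0.64488, θ*₍9₎ = 1.10439.
Basic interval reflects these around s:
  lower = 2 × 0.88921 − 1.10439 = 0.67403
  upper = 2 × 0.88921 − 0.64488 = 1.13354

(0.67403, 1.13354)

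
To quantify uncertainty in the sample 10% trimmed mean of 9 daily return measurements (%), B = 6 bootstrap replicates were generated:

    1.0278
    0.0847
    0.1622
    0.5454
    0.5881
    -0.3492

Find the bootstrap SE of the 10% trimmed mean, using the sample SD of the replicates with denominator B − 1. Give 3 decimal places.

SE* = 0.479

Bootstrap SE is the standard deviation of the 6 replicate 10% trimmed means.
Mean of replicates: (1.0278 + 0.0847 + 0.1622 + 0.5454 + 0.5881 + (-0.3492)) / 6 = 2.05900 / 6 = 0.34317
Sum of squared deviations: (+0.68463)² + (−0.25847)² + (−0.18097)² + (+0.20223)² + (+0.24493)² + (−0.69237)² = 1.14854
Variance = 1.14854 / 5 = 0.22971
SE* = √0.22971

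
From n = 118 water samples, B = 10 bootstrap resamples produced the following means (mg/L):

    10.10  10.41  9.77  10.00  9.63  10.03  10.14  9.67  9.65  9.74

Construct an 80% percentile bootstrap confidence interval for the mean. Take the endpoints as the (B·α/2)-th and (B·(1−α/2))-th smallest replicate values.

Sorted replicates: 9.63, 9.65, 9.67, 9.74, 9.77, 10.00, 10.03, 10.10, 10.14, 10.41
α = 0.20; lower rank = 10 × 0.100 = 1; upper rank = 10 × 0.900 = 9.
The 1st smallest replicate is 9.63; the 9th is 10.14.

(9.63, 10.14)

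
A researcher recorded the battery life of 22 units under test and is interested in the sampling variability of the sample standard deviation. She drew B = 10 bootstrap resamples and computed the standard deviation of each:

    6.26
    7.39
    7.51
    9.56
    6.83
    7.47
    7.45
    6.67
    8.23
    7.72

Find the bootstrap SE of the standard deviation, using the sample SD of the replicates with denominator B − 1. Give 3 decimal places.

SE* = 0.914

Bootstrap SE is the standard deviation of the 10 replicate standard deviations.
Mean of replicates: (6.26 + 7.39 + 7.51 + 9.56 + 6.83 + 7.47 + 7.45 + 6.67 + 8.23 + 7.72) / 10 = 75.0900 / 10 = 7.5090
Sum of squared deviations: (−1.2490)² + (−0.1190)² + (+0.0010)² + (+2.0510)² + (−0.6790)² + (−0.0390)² + (−0.0590)² + (−0.8390)² + (+0.7210)² + (+0.2110)² = 7.5151
Variance = 7.5151 / 9 = 0.8350
SE* = √0.8350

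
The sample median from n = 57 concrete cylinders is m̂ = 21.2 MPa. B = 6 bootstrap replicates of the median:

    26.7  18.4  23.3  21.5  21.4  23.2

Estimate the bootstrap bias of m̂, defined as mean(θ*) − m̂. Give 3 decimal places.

bias = +1.217

mean(θ*) = (26.7 + 18.4 + 23.3 + 21.5 + 21.4 + 23.2) / 6 = 22.4167
bias = 22.4167 − 21.2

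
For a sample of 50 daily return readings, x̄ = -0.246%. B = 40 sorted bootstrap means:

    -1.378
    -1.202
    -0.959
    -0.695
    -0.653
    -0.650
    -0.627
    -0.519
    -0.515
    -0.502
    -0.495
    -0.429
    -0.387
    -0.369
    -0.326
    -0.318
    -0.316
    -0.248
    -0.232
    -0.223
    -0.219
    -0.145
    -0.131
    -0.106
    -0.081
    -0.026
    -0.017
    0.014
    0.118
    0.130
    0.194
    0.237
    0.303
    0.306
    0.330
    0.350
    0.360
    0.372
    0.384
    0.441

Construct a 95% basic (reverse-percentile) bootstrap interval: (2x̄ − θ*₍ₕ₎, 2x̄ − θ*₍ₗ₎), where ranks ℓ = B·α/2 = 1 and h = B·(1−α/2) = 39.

(-0.876, 0.886)

Percentile endpoints at ranks 1 and 39: θ*₍1₎ = -1.378, θ*₍39₎ = 0.384.
Basic interval reflects these around x̄:
  lower = 2 × -0.246 − 0.384 = -0.876
  upper = 2 × -0.246 − -1.378 = 0.886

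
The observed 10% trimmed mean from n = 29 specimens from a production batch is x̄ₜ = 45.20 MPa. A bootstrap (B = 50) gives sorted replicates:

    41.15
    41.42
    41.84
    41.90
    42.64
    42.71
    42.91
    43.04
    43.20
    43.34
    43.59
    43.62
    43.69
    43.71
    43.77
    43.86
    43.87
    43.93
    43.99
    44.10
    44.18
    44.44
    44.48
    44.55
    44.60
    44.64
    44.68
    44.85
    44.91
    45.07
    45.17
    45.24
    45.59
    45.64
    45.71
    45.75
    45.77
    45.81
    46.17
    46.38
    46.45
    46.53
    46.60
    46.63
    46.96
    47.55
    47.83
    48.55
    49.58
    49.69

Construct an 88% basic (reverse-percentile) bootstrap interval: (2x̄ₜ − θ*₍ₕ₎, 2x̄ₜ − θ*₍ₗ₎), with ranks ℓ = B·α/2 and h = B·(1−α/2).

Percentile endpoints at ranks 3 and 47: θ*₍3₎ = 41.84, θ*₍47₎ = 47.83.
Basic interval reflects these around x̄ₜ:
  lower = 2 × 45.20 − 47.83 = 42.57
  upper = 2 × 45.20 − 41.84 = 48.56

(42.57, 48.56)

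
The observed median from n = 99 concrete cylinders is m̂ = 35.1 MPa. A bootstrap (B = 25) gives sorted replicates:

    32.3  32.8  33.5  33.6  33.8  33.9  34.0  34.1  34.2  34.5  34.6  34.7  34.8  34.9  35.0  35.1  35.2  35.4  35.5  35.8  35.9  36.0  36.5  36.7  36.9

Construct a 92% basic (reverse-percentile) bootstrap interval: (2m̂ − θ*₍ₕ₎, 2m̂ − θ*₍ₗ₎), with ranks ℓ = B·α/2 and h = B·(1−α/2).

(33.5, 37.9)

Percentile endpoints at ranks 1 and 24: θ*₍1₎ = 32.3, θ*₍24₎ = 36.7.
Basic interval reflects these around m̂:
  lower = 2 × 35.1 − 36.7 = 33.5
  upper = 2 × 35.1 − 32.3 = 37.9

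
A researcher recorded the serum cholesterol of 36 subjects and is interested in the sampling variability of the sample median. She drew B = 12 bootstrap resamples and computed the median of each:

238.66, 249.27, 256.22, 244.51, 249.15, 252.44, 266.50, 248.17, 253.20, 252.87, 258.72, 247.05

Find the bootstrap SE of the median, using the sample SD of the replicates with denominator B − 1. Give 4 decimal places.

SE* = 7.1353

Bootstrap SE is the standard deviation of the 12 replicate medians.
Mean of replicates: (238.66 + 249.27 + 256.22 + 244.51 + 249.15 + 252.44 + 266.50 + 248.17 + 253.20 + 252.87 + 258.72 + 247.05) / 12 = 3016.76000 / 12 = 251.39667
Sum of squared deviations: (−12.73667)² + (−2.12667)² + (+4.82333)² + (−6.88667)² + (−2.24667)² + (+1.04333)² + (+15.10333)² + (−3.22667)² + (+1.80333)² + (+1.47333)² + (+7.32333)² + (−4.34667)² = 560.04167
Variance = 560.04167 / 11 = 50.91288
SE* = √50.91288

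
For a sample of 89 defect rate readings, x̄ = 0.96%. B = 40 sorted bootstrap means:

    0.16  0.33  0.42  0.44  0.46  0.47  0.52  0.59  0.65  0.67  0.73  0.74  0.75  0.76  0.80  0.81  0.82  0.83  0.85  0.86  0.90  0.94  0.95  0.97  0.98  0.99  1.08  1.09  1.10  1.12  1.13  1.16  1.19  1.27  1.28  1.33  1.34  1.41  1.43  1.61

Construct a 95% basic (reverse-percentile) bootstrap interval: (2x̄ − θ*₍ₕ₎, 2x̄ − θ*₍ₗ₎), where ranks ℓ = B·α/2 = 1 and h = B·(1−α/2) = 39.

(0.49, 1.76)

Percentile endpoints at ranks 1 and 39: θ*₍1₎ = 0.16, θ*₍39₎ = 1.43.
Basic interval reflects these around x̄:
  lower = 2 × 0.96 − 1.43 = 0.49
  upper = 2 × 0.96 − 0.16 = 1.76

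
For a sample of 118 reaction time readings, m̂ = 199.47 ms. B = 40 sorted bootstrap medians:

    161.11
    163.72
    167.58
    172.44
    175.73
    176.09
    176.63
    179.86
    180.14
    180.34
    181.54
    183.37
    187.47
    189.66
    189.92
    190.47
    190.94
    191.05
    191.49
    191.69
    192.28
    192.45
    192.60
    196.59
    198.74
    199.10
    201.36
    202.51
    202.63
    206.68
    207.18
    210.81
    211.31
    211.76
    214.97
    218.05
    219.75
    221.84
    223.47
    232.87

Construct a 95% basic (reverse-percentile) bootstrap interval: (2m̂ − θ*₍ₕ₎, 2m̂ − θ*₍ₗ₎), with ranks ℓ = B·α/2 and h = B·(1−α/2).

(175.47, 237.83)

Percentile endpoints at ranks 1 and 39: θ*₍1₎ = 161.11, θ*₍39₎ = 223.47.
Basic interval reflects these around m̂:
  lower = 2 × 199.47 − 223.47 = 175.47
  upper = 2 × 199.47 − 161.11 = 237.83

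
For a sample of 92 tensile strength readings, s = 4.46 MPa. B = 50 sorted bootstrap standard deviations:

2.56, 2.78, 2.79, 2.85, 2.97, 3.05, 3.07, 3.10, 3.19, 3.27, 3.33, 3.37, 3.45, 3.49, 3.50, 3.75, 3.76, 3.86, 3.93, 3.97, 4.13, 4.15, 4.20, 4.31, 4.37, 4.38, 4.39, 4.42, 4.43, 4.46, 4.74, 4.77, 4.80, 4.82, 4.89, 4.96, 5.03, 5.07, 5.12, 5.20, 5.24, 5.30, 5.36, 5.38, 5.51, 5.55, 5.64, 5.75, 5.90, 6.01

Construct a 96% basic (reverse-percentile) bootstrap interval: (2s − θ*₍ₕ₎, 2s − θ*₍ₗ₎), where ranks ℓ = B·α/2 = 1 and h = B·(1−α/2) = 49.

(3.02, 6.36)

Percentile endpoints at ranks 1 and 49: θ*₍1₎ = 2.56, θ*₍49₎ = 5.90.
Basic interval reflects these around s:
  lower = 2 × 4.46 − 5.90 = 3.02
  upper = 2 × 4.46 − 2.56 = 6.36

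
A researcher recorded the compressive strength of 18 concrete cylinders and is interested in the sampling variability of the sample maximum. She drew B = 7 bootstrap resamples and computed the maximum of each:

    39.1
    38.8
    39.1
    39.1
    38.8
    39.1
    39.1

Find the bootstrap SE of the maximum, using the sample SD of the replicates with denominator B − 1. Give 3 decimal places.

SE* = 0.146

Bootstrap SE is the standard deviation of the 7 replicate maximums.
Mean of replicates: (39.1 + 38.8 + 39.1 + 39.1 + 38.8 + 39.1 + 39.1) / 7 = 273.1000 / 7 = 39.0143
Sum of squared deviations: (+0.0857)² + (−0.2143)² + (+0.0857)² + (+0.0857)² + (−0.2143)² + (+0.0857)² + (+0.0857)² = 0.1286
Variance = 0.1286 / 6 = 0.0214
SE* = √0.0214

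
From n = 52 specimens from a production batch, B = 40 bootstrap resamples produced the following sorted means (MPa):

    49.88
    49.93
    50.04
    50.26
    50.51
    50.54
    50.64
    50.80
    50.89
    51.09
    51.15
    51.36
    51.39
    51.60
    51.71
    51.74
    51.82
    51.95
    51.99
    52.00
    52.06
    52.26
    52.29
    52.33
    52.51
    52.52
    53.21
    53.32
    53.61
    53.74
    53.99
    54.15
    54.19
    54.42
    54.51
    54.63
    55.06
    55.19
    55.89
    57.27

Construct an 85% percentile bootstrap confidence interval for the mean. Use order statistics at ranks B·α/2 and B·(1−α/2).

(50.04, 55.06)

α = 0.15; lower rank = 40 × 0.075 = 3; upper rank = 40 × 0.925 = 37.
The 3rd smallest replicate is 50.04; the 37th is 55.06.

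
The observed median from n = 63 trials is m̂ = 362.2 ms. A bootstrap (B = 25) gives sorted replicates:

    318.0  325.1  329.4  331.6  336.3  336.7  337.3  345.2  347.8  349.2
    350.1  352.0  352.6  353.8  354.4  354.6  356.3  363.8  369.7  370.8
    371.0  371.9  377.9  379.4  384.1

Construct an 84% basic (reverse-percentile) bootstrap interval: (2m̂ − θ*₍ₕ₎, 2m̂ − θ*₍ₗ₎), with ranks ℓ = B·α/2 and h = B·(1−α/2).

(346.5, 399.3)

Percentile endpoints at ranks 2 and 23: θ*₍2₎ = 325.1, θ*₍23₎ = 377.9.
Basic interval reflects these around m̂:
  lower = 2 × 362.2 − 377.9 = 346.5
  upper = 2 × 362.2 − 325.1 = 399.3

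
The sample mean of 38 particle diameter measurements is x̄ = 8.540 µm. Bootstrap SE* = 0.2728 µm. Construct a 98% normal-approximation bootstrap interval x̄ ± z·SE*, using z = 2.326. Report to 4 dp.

Margin = 2.326 × 0.2728 = 0.63453
Interval: 8.540 ± 0.63453

(7.9055, 9.1745)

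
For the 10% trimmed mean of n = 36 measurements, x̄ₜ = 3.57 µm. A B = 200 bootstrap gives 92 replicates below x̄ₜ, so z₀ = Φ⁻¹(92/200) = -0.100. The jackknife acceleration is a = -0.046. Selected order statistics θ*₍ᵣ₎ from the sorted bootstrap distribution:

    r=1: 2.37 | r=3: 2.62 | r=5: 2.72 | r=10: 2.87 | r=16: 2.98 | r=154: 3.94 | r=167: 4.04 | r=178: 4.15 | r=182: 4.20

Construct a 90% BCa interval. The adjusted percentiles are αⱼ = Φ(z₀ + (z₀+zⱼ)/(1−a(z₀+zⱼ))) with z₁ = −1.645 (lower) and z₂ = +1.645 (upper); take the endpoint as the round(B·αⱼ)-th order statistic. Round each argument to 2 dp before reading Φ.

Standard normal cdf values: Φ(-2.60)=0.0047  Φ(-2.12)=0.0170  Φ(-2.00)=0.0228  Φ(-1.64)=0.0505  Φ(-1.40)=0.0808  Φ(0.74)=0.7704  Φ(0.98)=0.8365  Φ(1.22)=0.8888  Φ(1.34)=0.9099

Lower: z₀ + z₁ = -0.100 + (-1.645) = -1.745; 1 − a(z₀+z₁) = 1 − (-0.046)(-1.745) = 0.9197; argument = -0.100 + (-1.745)/0.9197 = -1.9973 → -2.00.
α₁ = Φ(-2.00) = 0.0228; rank = round(200 × 0.0228) = 5; θ*₍5₎ = 2.72.
Upper: z₀ + z₂ = 1.545; 1 − a(z₀+z₂) = 1.0711; argument = 1.3425 → 1.34; α₂ = 0.9099; rank = 182; θ*₍182₎ = 4.20.

(2.72, 4.20)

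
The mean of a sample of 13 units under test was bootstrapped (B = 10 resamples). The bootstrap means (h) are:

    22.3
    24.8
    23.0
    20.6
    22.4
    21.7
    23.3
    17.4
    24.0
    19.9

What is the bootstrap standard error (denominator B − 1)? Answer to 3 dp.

Bootstrap SE is the standard deviation of the 10 replicate means.
Mean of replicates: (22.3 + 24.8 + 23.0 + 20.6 + 22.4 + 21.7 + 23.3 + 17.4 + 24.0 + 19.9) / 10 = 219.4000 / 10 = 21.9400
Sum of squared deviations: (+0.3600)² + (+2.8600)² + (+1.0600)² + (−1.3400)² + (+0.4600)² + (−0.2400)² + (+1.3600)² + (−4.5400)² + (+2.0600)² + (−2.0400)² = 42.3640
Variance = 42.3640 / 9 = 4.7071
SE* = √4.7071

SE* = 2.170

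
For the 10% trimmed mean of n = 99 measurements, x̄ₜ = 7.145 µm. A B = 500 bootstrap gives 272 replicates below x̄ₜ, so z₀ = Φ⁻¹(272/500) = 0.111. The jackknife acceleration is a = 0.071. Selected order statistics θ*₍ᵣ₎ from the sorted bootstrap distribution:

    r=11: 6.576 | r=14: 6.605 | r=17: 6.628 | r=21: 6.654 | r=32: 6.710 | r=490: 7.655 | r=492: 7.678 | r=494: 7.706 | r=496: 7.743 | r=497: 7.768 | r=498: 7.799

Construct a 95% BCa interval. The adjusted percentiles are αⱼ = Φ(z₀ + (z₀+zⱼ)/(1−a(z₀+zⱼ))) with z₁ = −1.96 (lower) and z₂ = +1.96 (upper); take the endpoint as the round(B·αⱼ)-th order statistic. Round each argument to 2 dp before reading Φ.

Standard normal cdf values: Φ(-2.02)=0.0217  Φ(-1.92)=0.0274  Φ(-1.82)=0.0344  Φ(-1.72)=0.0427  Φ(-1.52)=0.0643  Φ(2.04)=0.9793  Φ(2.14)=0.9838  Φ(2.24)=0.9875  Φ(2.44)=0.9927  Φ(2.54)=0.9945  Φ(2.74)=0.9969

(6.710, 7.768)

Lower: z₀ + z₁ = 0.111 + (-1.960) = -1.849; 1 − a(z₀+z₁) = 1 − (0.071)(-1.849) = 1.1313; argument = 0.111 + (-1.849)/1.1313 = -1.5234 → -1.52.
α₁ = Φ(-1.52) = 0.0643; rank = round(500 × 0.0643) = 32; θ*₍32₎ = 6.710.
Upper: z₀ + z₂ = 2.071; 1 − a(z₀+z₂) = 0.8530; argument = 2.5390 → 2.54; α₂ = 0.9945; rank = 497; θ*₍497₎ = 7.768.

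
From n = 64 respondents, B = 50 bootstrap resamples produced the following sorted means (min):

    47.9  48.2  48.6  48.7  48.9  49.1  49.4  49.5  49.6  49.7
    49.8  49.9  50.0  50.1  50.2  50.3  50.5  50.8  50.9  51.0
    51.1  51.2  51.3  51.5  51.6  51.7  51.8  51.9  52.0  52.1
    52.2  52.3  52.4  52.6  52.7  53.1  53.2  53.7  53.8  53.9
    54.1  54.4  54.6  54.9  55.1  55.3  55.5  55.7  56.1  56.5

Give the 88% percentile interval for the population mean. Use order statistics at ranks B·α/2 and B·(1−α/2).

(48.6, 55.5)

α = 0.12; lower rank = 50 × 0.060 = 3; upper rank = 50 × 0.940 = 47.
The 3rd smallest replicate is 48.6; the 47th is 55.5.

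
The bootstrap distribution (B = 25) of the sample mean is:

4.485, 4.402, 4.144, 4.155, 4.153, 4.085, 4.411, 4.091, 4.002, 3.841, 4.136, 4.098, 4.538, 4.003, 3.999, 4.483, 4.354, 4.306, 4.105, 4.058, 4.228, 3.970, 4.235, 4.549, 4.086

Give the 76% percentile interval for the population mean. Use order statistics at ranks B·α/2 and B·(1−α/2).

Sorted replicates: 3.841, 3.970, 3.999, 4.002, 4.003, 4.058, 4.085, 4.086, 4.091, 4.098, 4.105, 4.136, 4.144, 4.153, 4.155, 4.228, 4.235, 4.306, 4.354, 4.402, 4.411, 4.483, 4.485, 4.538, 4.549
α = 0.24; lower rank = 25 × 0.120 = 3; upper rank = 25 × 0.880 = 22.
The 3rd smallest replicate is 3.999; the 22nd is 4.483.

(3.999, 4.483)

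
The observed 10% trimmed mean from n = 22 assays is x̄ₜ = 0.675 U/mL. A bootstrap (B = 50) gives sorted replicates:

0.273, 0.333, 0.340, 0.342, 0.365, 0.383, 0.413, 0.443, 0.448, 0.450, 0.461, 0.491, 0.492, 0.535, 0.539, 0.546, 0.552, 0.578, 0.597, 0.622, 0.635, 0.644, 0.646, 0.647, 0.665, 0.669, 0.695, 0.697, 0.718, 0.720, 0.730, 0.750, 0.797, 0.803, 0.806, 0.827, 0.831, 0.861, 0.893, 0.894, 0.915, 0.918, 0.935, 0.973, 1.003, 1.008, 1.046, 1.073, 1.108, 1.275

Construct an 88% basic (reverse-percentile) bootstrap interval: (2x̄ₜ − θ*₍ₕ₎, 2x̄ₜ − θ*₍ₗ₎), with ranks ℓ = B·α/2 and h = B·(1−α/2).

Percentile endpoints at ranks 3 and 47: θ*₍3₎ = 0.340, θ*₍47₎ = 1.046.
Basic interval reflects these around x̄ₜ:
  lower = 2 × 0.675 − 1.046 = 0.304
  upper = 2 × 0.675 − 0.340 = 1.010

(0.304, 1.010)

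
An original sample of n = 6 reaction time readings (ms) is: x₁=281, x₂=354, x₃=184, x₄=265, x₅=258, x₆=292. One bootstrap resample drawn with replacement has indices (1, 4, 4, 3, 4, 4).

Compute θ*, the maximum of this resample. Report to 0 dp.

θ* = 281

Resample values: 281, 265, 265, 184, 265, 265.
Maximum = 281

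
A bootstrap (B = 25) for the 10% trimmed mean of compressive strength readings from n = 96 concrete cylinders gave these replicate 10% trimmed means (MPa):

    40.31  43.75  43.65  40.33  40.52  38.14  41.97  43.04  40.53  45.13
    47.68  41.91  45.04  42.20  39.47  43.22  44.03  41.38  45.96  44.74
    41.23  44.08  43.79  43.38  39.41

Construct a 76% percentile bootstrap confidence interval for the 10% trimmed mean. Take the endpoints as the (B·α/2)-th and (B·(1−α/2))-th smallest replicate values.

(39.47, 45.04)

Sorted replicates: 38.14, 39.41, 39.47, 40.31, 40.33, 40.52, 40.53, 41.23, 41.38, 41.91, 41.97, 42.20, 43.04, 43.22, 43.38, 43.65, 43.75, 43.79, 44.03, 44.08, 44.74, 45.04, 45.13, 45.96, 47.68
α = 0.24; lower rank = 25 × 0.120 = 3; upper rank = 25 × 0.880 = 22.
The 3rd smallest replicate is 39.47; the 22nd is 45.04.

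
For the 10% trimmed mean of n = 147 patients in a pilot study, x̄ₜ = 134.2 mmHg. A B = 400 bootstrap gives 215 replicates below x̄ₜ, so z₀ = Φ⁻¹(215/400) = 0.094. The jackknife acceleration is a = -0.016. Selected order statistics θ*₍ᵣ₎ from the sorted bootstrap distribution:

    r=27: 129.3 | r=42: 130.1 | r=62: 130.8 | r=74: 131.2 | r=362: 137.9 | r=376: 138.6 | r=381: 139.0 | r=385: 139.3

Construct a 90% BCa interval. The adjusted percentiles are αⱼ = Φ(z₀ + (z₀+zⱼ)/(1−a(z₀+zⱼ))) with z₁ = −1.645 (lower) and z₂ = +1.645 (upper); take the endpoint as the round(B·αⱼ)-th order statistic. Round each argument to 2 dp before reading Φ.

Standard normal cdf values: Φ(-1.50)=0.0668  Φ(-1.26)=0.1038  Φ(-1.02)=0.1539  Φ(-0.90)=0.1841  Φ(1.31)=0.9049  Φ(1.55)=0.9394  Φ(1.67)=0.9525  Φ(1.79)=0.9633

Lower: z₀ + z₁ = 0.094 + (-1.645) = -1.551; 1 − a(z₀+z₁) = 1 − (-0.016)(-1.551) = 0.9752; argument = 0.094 + (-1.551)/0.9752 = -1.4965 → -1.50.
α₁ = Φ(-1.50) = 0.0668; rank = round(400 × 0.0668) = 27; θ*₍27₎ = 129.3.
Upper: z₀ + z₂ = 1.739; 1 − a(z₀+z₂) = 1.0278; argument = 1.7859 → 1.79; α₂ = 0.9633; rank = 385; θ*₍385₎ = 139.3.

(129.3, 139.3)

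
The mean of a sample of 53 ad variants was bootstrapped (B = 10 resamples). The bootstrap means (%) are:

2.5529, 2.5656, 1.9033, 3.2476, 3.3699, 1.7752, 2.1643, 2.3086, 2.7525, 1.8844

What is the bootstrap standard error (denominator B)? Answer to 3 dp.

Bootstrap SE is the standard deviation of the 10 replicate means.
Mean of replicates: (2.5529 + 2.5656 + 1.9033 + 3.2476 + 3.3699 + 1.7752 + 2.1643 + 2.3086 + 2.7525 + 1.8844) / 10 = 24.52430 / 10 = 2.45243
Sum of squared deviations: (+0.10047)² + (+0.11317)² + (−0.54913)² + (+0.79517)² + (+0.91747)² + (−0.67723)² + (−0.28813)² + (−0.14383)² + (+0.30007)² + (−0.56803)² = 2.77354
Variance = 2.77354 / 10 = 0.27735
SE* = √0.27735

SE* = 0.527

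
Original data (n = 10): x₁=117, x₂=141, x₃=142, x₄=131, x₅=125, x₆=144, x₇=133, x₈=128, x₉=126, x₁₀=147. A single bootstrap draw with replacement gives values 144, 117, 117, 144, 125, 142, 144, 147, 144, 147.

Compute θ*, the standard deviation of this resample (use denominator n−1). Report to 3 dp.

Mean = 137.1000; sum of squared deviations = 1364.9000
s² = 1364.9000 / 9 = 151.6556
s = √151.6556 = 12.315

θ* = 12.315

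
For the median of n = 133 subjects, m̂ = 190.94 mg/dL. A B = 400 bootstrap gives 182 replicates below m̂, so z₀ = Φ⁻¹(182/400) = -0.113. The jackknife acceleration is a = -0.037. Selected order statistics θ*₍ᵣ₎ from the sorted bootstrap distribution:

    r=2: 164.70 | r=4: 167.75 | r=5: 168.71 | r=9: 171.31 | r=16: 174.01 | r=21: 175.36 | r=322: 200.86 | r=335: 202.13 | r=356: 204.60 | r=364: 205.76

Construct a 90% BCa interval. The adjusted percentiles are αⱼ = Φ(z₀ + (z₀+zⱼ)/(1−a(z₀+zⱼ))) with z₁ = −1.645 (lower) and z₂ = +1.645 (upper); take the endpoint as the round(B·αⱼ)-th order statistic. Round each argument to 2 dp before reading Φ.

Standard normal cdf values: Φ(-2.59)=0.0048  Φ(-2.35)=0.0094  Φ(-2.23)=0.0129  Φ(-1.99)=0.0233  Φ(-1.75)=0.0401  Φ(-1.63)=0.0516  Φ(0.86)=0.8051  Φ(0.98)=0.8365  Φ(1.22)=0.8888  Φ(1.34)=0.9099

Lower: z₀ + z₁ = -0.113 + (-1.645) = -1.758; 1 − a(z₀+z₁) = 1 − (-0.037)(-1.758) = 0.9350; argument = -0.113 + (-1.758)/0.9350 = -1.9933 → -1.99.
α₁ = Φ(-1.99) = 0.0233; rank = round(400 × 0.0233) = 9; θ*₍9₎ = 171.31.
Upper: z₀ + z₂ = 1.532; 1 − a(z₀+z₂) = 1.0567; argument = 1.3368 → 1.34; α₂ = 0.9099; rank = 364; θ*₍364₎ = 205.76.

(171.31, 205.76)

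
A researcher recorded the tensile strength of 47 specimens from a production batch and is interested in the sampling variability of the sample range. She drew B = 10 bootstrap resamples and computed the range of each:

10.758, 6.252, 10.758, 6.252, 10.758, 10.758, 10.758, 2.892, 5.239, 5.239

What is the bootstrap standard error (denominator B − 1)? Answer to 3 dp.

SE* = 3.082

Bootstrap SE is the standard deviation of the 10 replicate ranges.
Mean of replicates: (10.758 + 6.252 + 10.758 + 6.252 + 10.758 + 10.758 + 10.758 + 2.892 + 5.239 + 5.239) / 10 = 79.6640 / 10 = 7.9664
Sum of squared deviations: (+2.7916)² + (−1.7144)² + (+2.7916)² + (−1.7144)² + (+2.7916)² + (+2.7916)² + (+2.7916)² + (−5.0744)² + (−2.7274)² + (−2.7274)² = 85.4704
Variance = 85.4704 / 9 = 9.4967
SE* = √9.4967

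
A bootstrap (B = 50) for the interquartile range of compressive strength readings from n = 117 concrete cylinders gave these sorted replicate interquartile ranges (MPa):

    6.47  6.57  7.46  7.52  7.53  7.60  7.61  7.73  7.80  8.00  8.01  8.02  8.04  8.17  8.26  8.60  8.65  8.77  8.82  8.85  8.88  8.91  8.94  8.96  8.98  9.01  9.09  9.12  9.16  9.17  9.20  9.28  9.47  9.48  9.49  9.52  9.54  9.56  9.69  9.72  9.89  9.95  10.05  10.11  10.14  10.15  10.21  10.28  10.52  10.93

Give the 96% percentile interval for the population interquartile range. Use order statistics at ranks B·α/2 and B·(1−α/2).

(6.47, 10.52)

α = 0.04; lower rank = 50 × 0.020 = 1; upper rank = 50 × 0.980 = 49.
The 1st smallest replicate is 6.47; the 49th is 10.52.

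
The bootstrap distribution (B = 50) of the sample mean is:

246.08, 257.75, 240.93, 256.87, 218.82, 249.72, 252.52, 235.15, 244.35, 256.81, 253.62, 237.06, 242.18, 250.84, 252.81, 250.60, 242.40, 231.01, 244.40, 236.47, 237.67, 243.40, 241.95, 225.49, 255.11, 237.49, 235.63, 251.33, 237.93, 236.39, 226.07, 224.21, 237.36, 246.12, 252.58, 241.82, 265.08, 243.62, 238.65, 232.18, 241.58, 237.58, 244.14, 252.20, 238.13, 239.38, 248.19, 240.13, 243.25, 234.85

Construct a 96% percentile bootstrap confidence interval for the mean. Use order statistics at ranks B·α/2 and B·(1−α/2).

Sorted replicates: 218.82, 224.21, 225.49, 226.07, 231.01, 232.18, 234.85, 235.15, 235.63, 236.39, 236.47, 237.06, 237.36, 237.49, 237.58, 237.67, 237.93, 238.13, 238.65, 239.38, 240.13, 240.93, 241.58, 241.82, 241.95, 242.18, 242.40, 243.25, 243.40, 243.62, 244.14, 244.35, 244.40, 246.08, 246.12, 248.19, 249.72, 250.60, 250.84, 251.33, 252.20, 252.52, 252.58, 252.81, 253.62, 255.11, 256.81, 256.87, 257.75, 265.08
α = 0.04; lower rank = 50 × 0.020 = 1; upper rank = 50 × 0.980 = 49.
The 1st smallest replicate is 218.82; the 49th is 257.75.

(218.82, 257.75)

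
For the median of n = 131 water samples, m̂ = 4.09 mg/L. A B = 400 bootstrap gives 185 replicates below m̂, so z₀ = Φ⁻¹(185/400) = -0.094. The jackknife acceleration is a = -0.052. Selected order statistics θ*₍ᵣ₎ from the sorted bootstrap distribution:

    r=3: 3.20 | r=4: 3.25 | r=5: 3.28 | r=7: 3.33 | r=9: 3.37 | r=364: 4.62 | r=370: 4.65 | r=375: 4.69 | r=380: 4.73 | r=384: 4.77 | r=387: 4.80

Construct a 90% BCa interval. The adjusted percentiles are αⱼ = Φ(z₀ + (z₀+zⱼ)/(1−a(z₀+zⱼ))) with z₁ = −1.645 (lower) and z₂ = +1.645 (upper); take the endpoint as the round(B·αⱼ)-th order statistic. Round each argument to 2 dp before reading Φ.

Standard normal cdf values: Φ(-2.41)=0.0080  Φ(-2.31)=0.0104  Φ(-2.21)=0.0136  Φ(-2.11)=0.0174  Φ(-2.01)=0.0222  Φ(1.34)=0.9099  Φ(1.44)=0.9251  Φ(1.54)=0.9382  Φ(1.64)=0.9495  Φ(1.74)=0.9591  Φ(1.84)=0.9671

(3.37, 4.62)

Lower: z₀ + z₁ = -0.094 + (-1.645) = -1.739; 1 − a(z₀+z₁) = 1 − (-0.052)(-1.739) = 0.9096; argument = -0.094 + (-1.739)/0.9096 = -2.0059 → -2.01.
α₁ = Φ(-2.01) = 0.0222; rank = round(400 × 0.0222) = 9; θ*₍9₎ = 3.37.
Upper: z₀ + z₂ = 1.551; 1 − a(z₀+z₂) = 1.0807; argument = 1.3412 → 1.34; α₂ = 0.9099; rank = 364; θ*₍364₎ = 4.62.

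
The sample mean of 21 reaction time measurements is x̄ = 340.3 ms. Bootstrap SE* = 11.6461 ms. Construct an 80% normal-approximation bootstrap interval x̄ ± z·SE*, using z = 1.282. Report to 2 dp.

Margin = 1.282 × 11.6461 = 14.930
Interval: 340.3 ± 14.930

(325.37, 355.23)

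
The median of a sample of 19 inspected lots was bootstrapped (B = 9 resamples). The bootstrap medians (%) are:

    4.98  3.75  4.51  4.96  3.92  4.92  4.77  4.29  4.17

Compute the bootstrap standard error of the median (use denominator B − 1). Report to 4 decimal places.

SE* = 0.4660

Bootstrap SE is the standard deviation of the 9 replicate medians.
Mean of replicates: (4.98 + 3.75 + 4.51 + 4.96 + 3.92 + 4.92 + 4.77 + 4.29 + 4.17) / 9 = 40.27000 / 9 = 4.47444
Sum of squared deviations: (+0.50556)² + (−0.72444)² + (+0.03556)² + (+0.48556)² + (−0.55444)² + (+0.44556)² + (+0.29556)² + (−0.18444)² + (−0.30444)² = 1.73742
Variance = 1.73742 / 8 = 0.21718
SE* = √0.21718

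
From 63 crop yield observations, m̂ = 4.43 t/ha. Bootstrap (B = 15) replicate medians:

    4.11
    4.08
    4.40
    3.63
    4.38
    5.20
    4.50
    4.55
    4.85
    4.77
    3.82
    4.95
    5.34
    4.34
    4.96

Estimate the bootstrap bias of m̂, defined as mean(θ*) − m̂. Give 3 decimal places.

mean(θ*) = (4.11 + 4.08 + 4.40 + 3.63 + 4.38 + 5.20 + 4.50 + 4.55 + 4.85 + 4.77 + 3.82 + 4.95 + 5.34 + 4.34 + 4.96) / 15 = 4.5253
bias = 4.5253 − 4.43

bias = +0.095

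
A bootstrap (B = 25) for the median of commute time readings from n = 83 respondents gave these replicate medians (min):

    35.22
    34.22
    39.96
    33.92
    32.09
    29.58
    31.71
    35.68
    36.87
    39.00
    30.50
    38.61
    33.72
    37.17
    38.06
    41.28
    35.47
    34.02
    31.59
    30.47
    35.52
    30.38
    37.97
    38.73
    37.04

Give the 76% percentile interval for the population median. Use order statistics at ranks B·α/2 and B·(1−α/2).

Sorted replicates: 29.58, 30.38, 30.47, 30.50, 31.59, 31.71, 32.09, 33.72, 33.92, 34.02, 34.22, 35.22, 35.47, 35.52, 35.68, 36.87, 37.04, 37.17, 37.97, 38.06, 38.61, 38.73, 39.00, 39.96, 41.28
α = 0.24; lower rank = 25 × 0.120 = 3; upper rank = 25 × 0.880 = 22.
The 3rd smallest replicate is 30.47; the 22nd is 38.73.

(30.47, 38.73)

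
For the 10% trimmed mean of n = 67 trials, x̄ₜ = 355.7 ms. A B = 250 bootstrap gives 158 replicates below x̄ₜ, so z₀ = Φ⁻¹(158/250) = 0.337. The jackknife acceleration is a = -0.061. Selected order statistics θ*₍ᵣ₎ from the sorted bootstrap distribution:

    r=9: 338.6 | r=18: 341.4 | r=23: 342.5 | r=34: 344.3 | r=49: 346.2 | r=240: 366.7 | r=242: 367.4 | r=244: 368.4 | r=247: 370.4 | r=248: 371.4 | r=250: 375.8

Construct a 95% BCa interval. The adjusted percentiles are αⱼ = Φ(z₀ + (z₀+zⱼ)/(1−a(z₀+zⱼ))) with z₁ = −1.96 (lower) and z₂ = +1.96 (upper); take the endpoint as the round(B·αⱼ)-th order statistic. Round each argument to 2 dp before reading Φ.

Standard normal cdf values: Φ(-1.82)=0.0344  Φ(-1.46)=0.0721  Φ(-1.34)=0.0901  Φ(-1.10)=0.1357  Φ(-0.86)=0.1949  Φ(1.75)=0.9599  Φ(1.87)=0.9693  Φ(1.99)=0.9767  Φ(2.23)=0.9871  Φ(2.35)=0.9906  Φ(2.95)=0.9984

Lower: z₀ + z₁ = 0.337 + (-1.960) = -1.623; 1 − a(z₀+z₁) = 1 − (-0.061)(-1.623) = 0.9010; argument = 0.337 + (-1.623)/0.9010 = -1.4643 → -1.46.
α₁ = Φ(-1.46) = 0.0721; rank = round(250 × 0.0721) = 18; θ*₍18₎ = 341.4.
Upper: z₀ + z₂ = 2.297; 1 − a(z₀+z₂) = 1.1401; argument = 2.3517 → 2.35; α₂ = 0.9906; rank = 248; θ*₍248₎ = 371.4.

(341.4, 371.4)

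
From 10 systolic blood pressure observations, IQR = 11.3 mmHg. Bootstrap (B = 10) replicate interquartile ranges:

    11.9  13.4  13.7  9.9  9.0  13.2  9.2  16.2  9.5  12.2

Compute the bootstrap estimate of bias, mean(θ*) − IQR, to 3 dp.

mean(θ*) = (11.9 + 13.4 + 13.7 + 9.9 + 9.0 + 13.2 + 9.2 + 16.2 + 9.5 + 12.2) / 10 = 11.8200
bias = 11.8200 − 11.3

bias = +0.520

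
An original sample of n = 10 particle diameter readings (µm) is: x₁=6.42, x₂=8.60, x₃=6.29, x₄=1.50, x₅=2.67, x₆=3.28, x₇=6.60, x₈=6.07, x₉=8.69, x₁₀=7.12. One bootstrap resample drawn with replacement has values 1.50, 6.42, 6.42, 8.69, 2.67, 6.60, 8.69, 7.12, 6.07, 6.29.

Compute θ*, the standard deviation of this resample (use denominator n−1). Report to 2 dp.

θ* = 2.31

Mean = 6.0470; sum of squared deviations = 47.8452
s² = 47.8452 / 9 = 5.3161
s = √5.3161 = 2.31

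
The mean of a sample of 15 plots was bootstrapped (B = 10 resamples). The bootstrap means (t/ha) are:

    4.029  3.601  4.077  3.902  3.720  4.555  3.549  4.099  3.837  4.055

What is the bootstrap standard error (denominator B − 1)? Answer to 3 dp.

SE* = 0.293

Bootstrap SE is the standard deviation of the 10 replicate means.
Mean of replicates: (4.029 + 3.601 + 4.077 + 3.902 + 3.720 + 4.555 + 3.549 + 4.099 + 3.837 + 4.055) / 10 = 39.4240 / 10 = 3.9424
Sum of squared deviations: (+0.0866)² + (−0.3414)² + (+0.1346)² + (−0.0404)² + (−0.2224)² + (+0.6126)² + (−0.3934)² + (+0.1566)² + (−0.1054)² + (+0.1126)² = 0.7716
Variance = 0.7716 / 9 = 0.0857
SE* = √0.0857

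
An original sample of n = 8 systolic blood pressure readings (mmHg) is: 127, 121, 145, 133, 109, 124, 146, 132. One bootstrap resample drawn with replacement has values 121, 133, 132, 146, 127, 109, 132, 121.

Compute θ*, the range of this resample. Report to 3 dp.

Range = 146 − 109 = 37.000

θ* = 37.000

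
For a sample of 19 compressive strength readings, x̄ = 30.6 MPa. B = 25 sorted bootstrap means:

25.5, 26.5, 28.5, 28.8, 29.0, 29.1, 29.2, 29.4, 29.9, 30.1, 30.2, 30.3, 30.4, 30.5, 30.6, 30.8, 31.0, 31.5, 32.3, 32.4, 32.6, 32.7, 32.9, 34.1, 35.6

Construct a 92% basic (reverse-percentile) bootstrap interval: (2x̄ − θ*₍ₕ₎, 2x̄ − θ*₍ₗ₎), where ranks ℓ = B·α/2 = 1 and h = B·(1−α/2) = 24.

Percentile endpoints at ranks 1 and 24: θ*₍1₎ = 25.5, θ*₍24₎ = 34.1.
Basic interval reflects these around x̄:
  lower = 2 × 30.6 − 34.1 = 27.1
  upper = 2 × 30.6 − 25.5 = 35.7

(27.1, 35.7)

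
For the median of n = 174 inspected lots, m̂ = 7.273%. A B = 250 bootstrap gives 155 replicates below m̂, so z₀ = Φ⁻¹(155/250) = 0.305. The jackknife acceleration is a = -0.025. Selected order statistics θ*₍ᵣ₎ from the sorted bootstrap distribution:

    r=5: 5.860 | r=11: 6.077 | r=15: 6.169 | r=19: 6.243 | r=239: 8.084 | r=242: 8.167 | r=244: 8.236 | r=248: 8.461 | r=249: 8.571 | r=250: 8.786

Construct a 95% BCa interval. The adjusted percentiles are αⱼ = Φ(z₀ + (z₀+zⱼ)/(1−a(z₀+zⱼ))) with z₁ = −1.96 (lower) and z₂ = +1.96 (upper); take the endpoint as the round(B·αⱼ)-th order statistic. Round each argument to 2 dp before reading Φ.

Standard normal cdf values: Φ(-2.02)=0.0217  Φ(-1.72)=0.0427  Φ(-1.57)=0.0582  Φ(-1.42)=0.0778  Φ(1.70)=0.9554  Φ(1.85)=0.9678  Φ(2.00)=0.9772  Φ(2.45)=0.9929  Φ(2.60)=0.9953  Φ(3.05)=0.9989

Lower: z₀ + z₁ = 0.305 + (-1.960) = -1.655; 1 − a(z₀+z₁) = 1 − (-0.025)(-1.655) = 0.9586; argument = 0.305 + (-1.655)/0.9586 = -1.4214 → -1.42.
α₁ = Φ(-1.42) = 0.0778; rank = round(250 × 0.0778) = 19; θ*₍19₎ = 6.243.
Upper: z₀ + z₂ = 2.265; 1 − a(z₀+z₂) = 1.0566; argument = 2.4486 → 2.45; α₂ = 0.9929; rank = 248; θ*₍248₎ = 8.461.

(6.243, 8.461)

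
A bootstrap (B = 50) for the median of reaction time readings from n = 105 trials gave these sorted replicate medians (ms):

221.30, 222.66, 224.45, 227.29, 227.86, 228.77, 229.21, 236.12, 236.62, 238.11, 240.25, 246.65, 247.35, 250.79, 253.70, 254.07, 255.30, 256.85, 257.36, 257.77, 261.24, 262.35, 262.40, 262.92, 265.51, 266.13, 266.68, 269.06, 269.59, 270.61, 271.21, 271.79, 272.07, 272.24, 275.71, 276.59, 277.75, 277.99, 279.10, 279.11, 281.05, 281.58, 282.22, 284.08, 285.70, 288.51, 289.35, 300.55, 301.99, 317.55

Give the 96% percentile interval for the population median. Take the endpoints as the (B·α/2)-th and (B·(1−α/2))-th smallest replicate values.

(221.30, 301.99)

α = 0.04; lower rank = 50 × 0.020 = 1; upper rank = 50 × 0.980 = 49.
The 1st smallest replicate is 221.30; the 49th is 301.99.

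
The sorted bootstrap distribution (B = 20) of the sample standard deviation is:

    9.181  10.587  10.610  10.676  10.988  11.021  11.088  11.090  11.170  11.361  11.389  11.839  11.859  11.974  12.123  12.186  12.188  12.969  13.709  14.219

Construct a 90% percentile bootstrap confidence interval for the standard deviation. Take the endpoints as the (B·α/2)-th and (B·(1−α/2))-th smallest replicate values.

(9.181, 13.709)

α = 0.10; lower rank = 20 × 0.050 = 1; upper rank = 20 × 0.950 = 19.
The 1st smallest replicate is 9.181; the 19th is 13.709.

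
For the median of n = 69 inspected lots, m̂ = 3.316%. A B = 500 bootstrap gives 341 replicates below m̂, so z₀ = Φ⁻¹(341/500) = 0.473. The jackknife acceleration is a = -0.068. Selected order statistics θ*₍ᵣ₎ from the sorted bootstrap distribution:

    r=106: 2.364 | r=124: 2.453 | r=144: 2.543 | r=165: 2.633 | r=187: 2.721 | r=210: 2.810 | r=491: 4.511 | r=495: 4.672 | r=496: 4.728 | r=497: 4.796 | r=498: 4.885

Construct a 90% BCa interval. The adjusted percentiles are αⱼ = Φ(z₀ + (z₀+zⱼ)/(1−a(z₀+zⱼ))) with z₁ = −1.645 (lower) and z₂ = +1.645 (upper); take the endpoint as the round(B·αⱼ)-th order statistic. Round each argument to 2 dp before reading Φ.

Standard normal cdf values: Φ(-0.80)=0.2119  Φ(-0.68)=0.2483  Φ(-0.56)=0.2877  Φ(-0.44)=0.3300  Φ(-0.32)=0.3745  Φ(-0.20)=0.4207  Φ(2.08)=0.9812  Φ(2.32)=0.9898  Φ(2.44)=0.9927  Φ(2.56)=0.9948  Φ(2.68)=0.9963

(2.364, 4.672)

Lower: z₀ + z₁ = 0.473 + (-1.645) = -1.172; 1 − a(z₀+z₁) = 1 − (-0.068)(-1.172) = 0.9203; argument = 0.473 + (-1.172)/0.9203 = -0.8005 → -0.80.
α₁ = Φ(-0.80) = 0.2119; rank = round(500 × 0.2119) = 106; θ*₍106₎ = 2.364.
Upper: z₀ + z₂ = 2.118; 1 − a(z₀+z₂) = 1.1440; argument = 2.3244 → 2.32; α₂ = 0.9898; rank = 495; θ*₍495₎ = 4.672.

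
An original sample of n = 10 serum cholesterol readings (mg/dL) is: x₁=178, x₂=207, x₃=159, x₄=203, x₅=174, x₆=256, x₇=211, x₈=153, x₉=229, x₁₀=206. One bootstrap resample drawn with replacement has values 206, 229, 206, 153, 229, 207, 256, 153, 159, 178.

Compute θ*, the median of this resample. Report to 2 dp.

θ* = 206.00

Sorted: 153, 153, 159, 178, 206, 206, 207, 229, 229, 256
Median = average of the two middle values = 206.00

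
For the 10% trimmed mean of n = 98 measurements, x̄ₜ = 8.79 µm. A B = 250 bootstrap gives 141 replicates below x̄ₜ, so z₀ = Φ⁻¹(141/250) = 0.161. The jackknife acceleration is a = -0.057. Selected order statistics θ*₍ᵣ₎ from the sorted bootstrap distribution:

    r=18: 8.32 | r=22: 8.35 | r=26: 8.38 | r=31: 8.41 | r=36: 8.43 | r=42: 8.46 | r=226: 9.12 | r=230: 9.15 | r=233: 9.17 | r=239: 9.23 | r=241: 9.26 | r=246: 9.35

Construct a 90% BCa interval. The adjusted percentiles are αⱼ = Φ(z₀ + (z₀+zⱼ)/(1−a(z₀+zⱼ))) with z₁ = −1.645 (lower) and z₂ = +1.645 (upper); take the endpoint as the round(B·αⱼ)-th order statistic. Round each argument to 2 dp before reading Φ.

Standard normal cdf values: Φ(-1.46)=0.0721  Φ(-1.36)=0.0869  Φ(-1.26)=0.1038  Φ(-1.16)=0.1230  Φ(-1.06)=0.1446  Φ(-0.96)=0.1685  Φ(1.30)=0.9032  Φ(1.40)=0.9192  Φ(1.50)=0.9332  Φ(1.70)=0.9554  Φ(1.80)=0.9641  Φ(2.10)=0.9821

Lower: z₀ + z₁ = 0.161 + (-1.645) = -1.484; 1 − a(z₀+z₁) = 1 − (-0.057)(-1.484) = 0.9154; argument = 0.161 + (-1.484)/0.9154 = -1.4601 → -1.46.
α₁ = Φ(-1.46) = 0.0721; rank = round(250 × 0.0721) = 18; θ*₍18₎ = 8.32.
Upper: z₀ + z₂ = 1.806; 1 − a(z₀+z₂) = 1.1029; argument = 1.7984 → 1.80; α₂ = 0.9641; rank = 241; θ*₍241₎ = 9.26.

(8.32, 9.26)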